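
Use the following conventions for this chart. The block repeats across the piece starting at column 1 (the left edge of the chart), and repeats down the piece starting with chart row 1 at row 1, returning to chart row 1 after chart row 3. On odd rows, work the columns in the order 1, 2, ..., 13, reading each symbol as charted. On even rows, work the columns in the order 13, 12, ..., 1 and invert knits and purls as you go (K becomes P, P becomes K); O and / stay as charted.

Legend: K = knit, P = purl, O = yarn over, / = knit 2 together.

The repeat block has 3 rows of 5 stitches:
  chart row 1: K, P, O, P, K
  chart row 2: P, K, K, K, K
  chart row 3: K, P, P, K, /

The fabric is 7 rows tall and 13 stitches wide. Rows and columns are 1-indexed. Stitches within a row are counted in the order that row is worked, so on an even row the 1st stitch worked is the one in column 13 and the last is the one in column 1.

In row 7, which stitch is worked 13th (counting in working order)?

For row 7: chart row = ((7-1) mod 3) + 1 = 1; this is a RS (odd) row.
Chart row 1 tiled across columns 1-13: K P O P K K P O P K K P O
RS: work column 1 to column 13, symbols as charted — the tiled row is the row as worked.
Stitch 13 in working order -> O

Result:
O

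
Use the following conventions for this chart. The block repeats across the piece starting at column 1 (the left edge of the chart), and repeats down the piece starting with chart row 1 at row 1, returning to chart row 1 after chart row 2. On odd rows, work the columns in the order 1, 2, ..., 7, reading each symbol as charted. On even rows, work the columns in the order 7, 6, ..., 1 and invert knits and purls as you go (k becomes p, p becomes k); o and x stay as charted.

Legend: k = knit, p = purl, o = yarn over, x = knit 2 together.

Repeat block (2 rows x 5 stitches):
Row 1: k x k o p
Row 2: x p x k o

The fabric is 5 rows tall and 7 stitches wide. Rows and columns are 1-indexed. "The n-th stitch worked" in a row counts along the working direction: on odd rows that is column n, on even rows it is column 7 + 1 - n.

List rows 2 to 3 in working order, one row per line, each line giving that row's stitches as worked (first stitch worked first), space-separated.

Result:
k x o p x k x
k x k o p k x

Derivation:
Row 2: chart row 2, WS - tiled (columns 1-7): x p x k o x p; work from column 7 back to 1 with k<->p swapped.
Row 3: chart row 1, RS - tile across columns 1-7 and work as-is.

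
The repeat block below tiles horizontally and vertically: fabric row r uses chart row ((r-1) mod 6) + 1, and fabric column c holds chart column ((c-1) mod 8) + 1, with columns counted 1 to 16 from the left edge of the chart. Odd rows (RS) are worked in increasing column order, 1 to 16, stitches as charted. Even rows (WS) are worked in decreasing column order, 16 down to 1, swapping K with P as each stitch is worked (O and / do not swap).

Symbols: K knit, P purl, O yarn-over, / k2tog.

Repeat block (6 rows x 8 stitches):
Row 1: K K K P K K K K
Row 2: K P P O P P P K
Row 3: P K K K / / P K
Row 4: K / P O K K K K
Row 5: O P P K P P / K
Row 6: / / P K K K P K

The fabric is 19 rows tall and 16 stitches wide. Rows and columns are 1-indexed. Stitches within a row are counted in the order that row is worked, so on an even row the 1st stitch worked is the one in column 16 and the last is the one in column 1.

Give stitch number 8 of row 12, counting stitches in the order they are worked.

For row 12: chart row = ((12-1) mod 6) + 1 = 6; this is a WS (even) row.
Chart row 6 tiled across columns 1-16: / / P K K K P K / / P K K K P K
WS: work from column 16 back to column 1 (reverse the tiled row), swapping K<->P (O and / unchanged).
Row 12 as worked: P K P P P K / / P K P P P K / /
Stitch 8 in working order -> /

Result:
/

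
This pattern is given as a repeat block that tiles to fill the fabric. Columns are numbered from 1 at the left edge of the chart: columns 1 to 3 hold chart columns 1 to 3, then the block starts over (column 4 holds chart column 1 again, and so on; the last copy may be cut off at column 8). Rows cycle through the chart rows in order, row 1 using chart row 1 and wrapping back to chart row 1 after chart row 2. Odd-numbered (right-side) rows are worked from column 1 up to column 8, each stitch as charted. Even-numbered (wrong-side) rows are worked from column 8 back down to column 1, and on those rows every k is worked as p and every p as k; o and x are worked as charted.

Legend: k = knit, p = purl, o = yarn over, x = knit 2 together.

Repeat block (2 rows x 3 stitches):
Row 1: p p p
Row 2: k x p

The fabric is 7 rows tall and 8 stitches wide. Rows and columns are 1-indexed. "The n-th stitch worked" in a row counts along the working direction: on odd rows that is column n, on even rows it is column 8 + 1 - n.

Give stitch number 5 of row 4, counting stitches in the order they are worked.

Result:
p

Derivation:
For row 4: chart row = ((4-1) mod 2) + 1 = 2; this is a WS (even) row.
Chart row 2 tiled across columns 1-8: k x p k x p k x
Wrong side: read the tiled row from column 8 down to 1 and exchange k with p (leave o, x).
Row 4 as worked: x p k x p k x p
The 5th stitch worked is p.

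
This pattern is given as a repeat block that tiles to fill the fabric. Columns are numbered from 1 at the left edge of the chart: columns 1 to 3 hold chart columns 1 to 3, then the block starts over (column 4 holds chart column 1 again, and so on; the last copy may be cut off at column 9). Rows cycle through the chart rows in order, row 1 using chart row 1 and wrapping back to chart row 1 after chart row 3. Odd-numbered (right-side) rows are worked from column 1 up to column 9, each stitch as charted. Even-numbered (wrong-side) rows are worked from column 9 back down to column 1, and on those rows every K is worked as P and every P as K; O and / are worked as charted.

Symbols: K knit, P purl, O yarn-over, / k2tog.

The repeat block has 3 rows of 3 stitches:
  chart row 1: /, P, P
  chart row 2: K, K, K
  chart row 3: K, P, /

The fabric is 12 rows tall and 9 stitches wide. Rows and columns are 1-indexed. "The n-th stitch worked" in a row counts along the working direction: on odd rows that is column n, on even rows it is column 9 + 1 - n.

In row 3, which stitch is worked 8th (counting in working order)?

Stitch:
P

Derivation:
Row 3 uses chart row ((3-1) mod 3)+1 = 3. Row 3 is odd, so RS.
Chart row 3 tiled across columns 1-9: K P / K P / K P /
RS: work column 1 to column 9, symbols as charted — the tiled row is the row as worked.
Counting 8 along the worked row gives P.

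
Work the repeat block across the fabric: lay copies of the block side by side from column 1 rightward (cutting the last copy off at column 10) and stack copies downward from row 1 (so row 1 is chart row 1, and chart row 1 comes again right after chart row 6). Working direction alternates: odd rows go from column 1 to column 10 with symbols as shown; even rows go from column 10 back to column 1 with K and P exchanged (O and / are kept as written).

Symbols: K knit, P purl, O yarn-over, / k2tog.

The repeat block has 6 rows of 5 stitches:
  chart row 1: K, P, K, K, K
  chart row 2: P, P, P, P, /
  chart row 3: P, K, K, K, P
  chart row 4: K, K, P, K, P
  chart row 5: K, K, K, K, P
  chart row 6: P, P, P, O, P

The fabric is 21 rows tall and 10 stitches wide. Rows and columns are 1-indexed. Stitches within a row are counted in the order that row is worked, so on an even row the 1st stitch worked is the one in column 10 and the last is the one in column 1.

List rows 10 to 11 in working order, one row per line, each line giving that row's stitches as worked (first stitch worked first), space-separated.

Result:
K P K P P K P K P P
K K K K P K K K K P

Derivation:
Row 10: chart row 4, WS - tiled (columns 1-10): K K P K P K K P K P; work from column 10 back to 1 with K<->P swapped.
Row 11: chart row 5, RS - tile across columns 1-10 and work as-is.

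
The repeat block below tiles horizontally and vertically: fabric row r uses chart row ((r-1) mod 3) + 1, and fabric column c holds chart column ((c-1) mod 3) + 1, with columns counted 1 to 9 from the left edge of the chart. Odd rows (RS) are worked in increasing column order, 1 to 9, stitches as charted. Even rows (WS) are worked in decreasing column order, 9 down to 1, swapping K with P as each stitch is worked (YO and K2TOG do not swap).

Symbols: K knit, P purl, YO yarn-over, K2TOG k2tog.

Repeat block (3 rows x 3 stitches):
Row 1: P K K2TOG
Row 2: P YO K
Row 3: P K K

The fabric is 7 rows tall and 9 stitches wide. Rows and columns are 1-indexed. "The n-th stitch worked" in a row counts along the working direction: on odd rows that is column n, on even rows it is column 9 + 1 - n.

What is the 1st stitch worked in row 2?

For row 2: chart row = ((2-1) mod 3) + 1 = 2; this is a WS (even) row.
Chart row 2 tiled across columns 1-9: P YO K P YO K P YO K
WS: work from column 9 back to column 1 (reverse the tiled row), swapping K<->P (YO and K2TOG unchanged).
Row 2 as worked: P YO K P YO K P YO K
Stitch 1 in working order -> P

Result:
P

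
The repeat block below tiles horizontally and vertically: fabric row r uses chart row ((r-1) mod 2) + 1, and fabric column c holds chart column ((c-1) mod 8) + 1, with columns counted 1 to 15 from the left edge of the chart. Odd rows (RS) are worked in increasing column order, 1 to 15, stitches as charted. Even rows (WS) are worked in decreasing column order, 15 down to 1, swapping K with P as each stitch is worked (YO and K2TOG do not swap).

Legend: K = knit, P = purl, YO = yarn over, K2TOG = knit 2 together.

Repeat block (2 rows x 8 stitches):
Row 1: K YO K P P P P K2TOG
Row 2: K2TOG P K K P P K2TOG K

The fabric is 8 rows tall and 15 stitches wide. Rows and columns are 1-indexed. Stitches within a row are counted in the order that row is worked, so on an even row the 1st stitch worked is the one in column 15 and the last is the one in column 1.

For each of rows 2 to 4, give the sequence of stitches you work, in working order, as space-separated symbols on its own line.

Rows as worked:
K2TOG K K P P K K2TOG P K2TOG K K P P K K2TOG
K YO K P P P P K2TOG K YO K P P P P
K2TOG K K P P K K2TOG P K2TOG K K P P K K2TOG

Derivation:
Row 2: chart row 2, WS - tiled (columns 1-15): K2TOG P K K P P K2TOG K K2TOG P K K P P K2TOG; work from column 15 back to 1 with K<->P swapped.
Row 3: chart row 1, RS - tile across columns 1-15 and work as-is.
Row 4: chart row 2, WS - tiled (columns 1-15): K2TOG P K K P P K2TOG K K2TOG P K K P P K2TOG; work from column 15 back to 1 with K<->P swapped.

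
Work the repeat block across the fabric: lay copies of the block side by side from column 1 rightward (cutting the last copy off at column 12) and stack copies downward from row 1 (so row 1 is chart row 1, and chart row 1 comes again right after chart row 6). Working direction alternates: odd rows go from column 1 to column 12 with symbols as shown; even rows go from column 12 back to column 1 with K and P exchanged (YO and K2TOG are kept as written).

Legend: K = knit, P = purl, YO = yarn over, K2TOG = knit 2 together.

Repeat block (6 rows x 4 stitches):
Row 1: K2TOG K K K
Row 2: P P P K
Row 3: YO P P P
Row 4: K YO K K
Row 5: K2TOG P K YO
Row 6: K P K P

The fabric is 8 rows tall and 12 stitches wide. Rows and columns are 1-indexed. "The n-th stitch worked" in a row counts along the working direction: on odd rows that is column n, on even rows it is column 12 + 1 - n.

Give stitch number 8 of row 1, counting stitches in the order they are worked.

Result:
K

Derivation:
Row 1 uses chart row ((1-1) mod 6)+1 = 1. Row 1 is odd, so RS.
Chart row 1 tiled across columns 1-12: K2TOG K K K K2TOG K K K K2TOG K K K
Right side: take the tiled row as-is (worked left to right from column 1).
Counting 8 along the worked row gives K.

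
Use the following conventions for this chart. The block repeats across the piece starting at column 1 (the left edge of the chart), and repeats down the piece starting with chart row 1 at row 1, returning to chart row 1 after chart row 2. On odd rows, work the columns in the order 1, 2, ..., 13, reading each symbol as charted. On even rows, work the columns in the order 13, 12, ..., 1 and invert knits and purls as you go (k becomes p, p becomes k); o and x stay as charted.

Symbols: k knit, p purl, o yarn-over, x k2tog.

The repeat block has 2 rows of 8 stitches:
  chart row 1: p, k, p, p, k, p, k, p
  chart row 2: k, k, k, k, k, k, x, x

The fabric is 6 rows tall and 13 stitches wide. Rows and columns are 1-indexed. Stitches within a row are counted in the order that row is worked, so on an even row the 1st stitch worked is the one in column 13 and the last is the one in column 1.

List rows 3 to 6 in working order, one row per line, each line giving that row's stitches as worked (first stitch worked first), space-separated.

Row 3: chart row 1, RS - tile across columns 1-13 and work as-is.
Row 4: chart row 2, WS - tiled (columns 1-13): k k k k k k x x k k k k k; work from column 13 back to 1 with k<->p swapped.
Row 5: chart row 1, RS - tile across columns 1-13 and work as-is.
Row 6: chart row 2, WS - tiled (columns 1-13): k k k k k k x x k k k k k; work from column 13 back to 1 with k<->p swapped.

Rows as worked:
p k p p k p k p p k p p k
p p p p p x x p p p p p p
p k p p k p k p p k p p k
p p p p p x x p p p p p p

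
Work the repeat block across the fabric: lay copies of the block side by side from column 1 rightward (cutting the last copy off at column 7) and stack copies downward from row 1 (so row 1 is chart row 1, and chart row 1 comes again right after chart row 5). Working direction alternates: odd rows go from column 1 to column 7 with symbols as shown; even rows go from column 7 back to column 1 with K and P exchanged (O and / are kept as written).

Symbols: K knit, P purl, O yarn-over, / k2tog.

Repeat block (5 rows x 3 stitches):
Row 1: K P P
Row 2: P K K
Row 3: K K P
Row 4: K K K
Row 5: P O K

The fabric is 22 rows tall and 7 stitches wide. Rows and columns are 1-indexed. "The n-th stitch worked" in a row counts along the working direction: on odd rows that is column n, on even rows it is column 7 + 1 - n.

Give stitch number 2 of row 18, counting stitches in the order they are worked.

Result:
K

Derivation:
Row 18: (18-1) mod 5 = 2, so use chart row 3. Even row -> WS.
Chart row 3 tiled across columns 1-7: K K P K K P K
WS: work from column 7 back to column 1 (reverse the tiled row), swapping K<->P (O and / unchanged).
Row 18 as worked: P K P P K P P
The 2nd stitch worked is K.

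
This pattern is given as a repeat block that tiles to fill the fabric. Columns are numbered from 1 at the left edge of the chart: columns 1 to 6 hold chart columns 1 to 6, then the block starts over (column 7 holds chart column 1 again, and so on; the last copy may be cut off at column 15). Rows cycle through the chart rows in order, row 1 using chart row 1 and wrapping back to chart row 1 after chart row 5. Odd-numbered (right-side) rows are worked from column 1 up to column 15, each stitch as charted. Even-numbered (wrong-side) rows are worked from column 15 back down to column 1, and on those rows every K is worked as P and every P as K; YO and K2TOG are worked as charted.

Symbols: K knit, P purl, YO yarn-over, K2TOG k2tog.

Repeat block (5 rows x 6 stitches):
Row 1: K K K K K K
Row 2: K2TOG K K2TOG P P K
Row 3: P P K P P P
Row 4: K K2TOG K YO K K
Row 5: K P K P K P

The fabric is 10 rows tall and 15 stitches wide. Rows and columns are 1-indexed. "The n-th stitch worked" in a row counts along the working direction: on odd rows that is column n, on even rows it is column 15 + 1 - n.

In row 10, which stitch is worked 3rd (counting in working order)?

Row 10 uses chart row ((10-1) mod 5)+1 = 5. Row 10 is even, so WS.
Chart row 5 tiled across columns 1-15: K P K P K P K P K P K P K P K
WS: work from column 15 back to column 1 (reverse the tiled row), swapping K<->P (YO and K2TOG unchanged).
Row 10 as worked: P K P K P K P K P K P K P K P
Counting 3 along the worked row gives P.

Stitch:
P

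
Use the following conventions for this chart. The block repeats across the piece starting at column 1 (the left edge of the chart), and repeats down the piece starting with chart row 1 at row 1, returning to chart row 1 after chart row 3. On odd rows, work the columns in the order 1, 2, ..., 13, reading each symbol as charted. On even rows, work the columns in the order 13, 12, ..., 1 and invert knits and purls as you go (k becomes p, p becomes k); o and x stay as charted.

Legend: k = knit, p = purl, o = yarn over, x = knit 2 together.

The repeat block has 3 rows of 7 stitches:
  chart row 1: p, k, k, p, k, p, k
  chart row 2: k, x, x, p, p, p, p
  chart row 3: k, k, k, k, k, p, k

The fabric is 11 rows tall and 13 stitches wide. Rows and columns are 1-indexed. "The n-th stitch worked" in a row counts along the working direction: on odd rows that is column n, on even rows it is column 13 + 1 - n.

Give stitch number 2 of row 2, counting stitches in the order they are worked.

Row 2 uses chart row ((2-1) mod 3)+1 = 2. Row 2 is even, so WS.
Chart row 2 tiled across columns 1-13: k x x p p p p k x x p p p
WS row: flip the tiled sequence (start at column 13) and apply k<->p; o and x stay.
Row 2 as worked: k k k x x p k k k k x x p
Counting 2 along the worked row gives k.

Result:
k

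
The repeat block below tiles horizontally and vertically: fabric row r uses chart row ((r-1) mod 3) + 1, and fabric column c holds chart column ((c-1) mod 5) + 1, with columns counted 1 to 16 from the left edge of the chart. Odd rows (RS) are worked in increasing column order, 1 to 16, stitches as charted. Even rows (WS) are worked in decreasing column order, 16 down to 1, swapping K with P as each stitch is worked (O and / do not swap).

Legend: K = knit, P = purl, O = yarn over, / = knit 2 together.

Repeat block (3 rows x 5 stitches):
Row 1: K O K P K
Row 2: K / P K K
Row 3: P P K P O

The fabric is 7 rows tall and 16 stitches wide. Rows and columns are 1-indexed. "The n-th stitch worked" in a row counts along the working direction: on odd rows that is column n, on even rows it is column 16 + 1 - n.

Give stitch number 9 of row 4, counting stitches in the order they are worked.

Result:
P

Derivation:
Row 4: (4-1) mod 3 = 0, so use chart row 1. Even row -> WS.
Chart row 1 tiled across columns 1-16: K O K P K K O K P K K O K P K K
Wrong side: read the tiled row from column 16 down to 1 and exchange K with P (leave O, /).
Row 4 as worked: P P K P O P P K P O P P K P O P
Counting 9 along the worked row gives P.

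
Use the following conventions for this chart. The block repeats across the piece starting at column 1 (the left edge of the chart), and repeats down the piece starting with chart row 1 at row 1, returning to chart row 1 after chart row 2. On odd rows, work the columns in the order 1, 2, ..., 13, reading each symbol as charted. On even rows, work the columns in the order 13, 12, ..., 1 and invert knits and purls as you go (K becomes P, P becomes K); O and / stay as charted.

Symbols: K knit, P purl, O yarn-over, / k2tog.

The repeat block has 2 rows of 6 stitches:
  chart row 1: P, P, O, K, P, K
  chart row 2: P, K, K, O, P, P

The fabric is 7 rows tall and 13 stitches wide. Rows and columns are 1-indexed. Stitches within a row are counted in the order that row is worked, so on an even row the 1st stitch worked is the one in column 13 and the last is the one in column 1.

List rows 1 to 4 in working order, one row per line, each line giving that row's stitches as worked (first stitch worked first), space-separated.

Rows as worked:
P P O K P K P P O K P K P
K K K O P P K K K O P P K
P P O K P K P P O K P K P
K K K O P P K K K O P P K

Derivation:
Row 1: chart row 1, RS - tile across columns 1-13 and work as-is.
Row 2: chart row 2, WS - tiled (columns 1-13): P K K O P P P K K O P P P; work from column 13 back to 1 with K<->P swapped.
Row 3: chart row 1, RS - tile across columns 1-13 and work as-is.
Row 4: chart row 2, WS - tiled (columns 1-13): P K K O P P P K K O P P P; work from column 13 back to 1 with K<->P swapped.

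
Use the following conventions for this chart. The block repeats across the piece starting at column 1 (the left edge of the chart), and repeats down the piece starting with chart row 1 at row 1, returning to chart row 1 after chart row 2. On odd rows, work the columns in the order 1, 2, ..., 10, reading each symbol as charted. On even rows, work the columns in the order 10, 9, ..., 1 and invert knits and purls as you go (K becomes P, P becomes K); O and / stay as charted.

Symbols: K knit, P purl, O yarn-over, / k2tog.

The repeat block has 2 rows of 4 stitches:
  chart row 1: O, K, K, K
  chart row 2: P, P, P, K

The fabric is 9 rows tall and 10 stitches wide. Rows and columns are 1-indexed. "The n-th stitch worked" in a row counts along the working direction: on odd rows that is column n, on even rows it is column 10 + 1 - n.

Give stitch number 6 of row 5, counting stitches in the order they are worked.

Stitch:
K

Derivation:
Row 5 uses chart row ((5-1) mod 2)+1 = 1. Row 5 is odd, so RS.
Chart row 1 tiled across columns 1-10: O K K K O K K K O K
RS row: no reversal, no swap; stitch n worked = column n.
Counting 6 along the worked row gives K.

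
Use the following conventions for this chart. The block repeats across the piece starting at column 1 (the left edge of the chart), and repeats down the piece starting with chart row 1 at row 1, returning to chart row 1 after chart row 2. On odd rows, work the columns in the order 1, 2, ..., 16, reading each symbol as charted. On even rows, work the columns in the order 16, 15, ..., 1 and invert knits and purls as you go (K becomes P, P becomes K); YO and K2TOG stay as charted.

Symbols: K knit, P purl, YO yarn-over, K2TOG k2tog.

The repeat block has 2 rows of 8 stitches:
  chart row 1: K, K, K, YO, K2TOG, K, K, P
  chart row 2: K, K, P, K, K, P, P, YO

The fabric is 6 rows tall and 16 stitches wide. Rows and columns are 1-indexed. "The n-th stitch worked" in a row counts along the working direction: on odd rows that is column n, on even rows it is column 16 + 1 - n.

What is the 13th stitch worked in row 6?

For row 6: chart row = ((6-1) mod 2) + 1 = 2; this is a WS (even) row.
Chart row 2 tiled across columns 1-16: K K P K K P P YO K K P K K P P YO
WS: work from column 16 back to column 1 (reverse the tiled row), swapping K<->P (YO and K2TOG unchanged).
Row 6 as worked: YO K K P P K P P YO K K P P K P P
Stitch 13 in working order -> P

Stitch:
P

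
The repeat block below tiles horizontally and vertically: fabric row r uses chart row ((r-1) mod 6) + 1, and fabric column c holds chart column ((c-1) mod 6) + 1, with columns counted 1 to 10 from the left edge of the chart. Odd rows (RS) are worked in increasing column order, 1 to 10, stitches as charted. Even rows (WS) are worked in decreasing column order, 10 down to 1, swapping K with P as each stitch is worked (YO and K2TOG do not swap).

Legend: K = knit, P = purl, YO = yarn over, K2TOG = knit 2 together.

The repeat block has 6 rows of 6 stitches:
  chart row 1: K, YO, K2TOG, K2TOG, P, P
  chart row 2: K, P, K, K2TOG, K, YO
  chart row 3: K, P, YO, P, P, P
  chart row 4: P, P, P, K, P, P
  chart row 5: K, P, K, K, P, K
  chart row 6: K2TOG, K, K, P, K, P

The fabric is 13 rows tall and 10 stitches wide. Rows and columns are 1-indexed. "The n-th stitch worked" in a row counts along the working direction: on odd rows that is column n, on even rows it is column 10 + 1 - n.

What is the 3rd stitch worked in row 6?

Row 6 uses chart row ((6-1) mod 6)+1 = 6. Row 6 is even, so WS.
Chart row 6 tiled across columns 1-10: K2TOG K K P K P K2TOG K K P
WS row: flip the tiled sequence (start at column 10) and apply K<->P; YO and K2TOG stay.
Row 6 as worked: K P P K2TOG K P K P P K2TOG
Counting 3 along the worked row gives P.

Stitch:
P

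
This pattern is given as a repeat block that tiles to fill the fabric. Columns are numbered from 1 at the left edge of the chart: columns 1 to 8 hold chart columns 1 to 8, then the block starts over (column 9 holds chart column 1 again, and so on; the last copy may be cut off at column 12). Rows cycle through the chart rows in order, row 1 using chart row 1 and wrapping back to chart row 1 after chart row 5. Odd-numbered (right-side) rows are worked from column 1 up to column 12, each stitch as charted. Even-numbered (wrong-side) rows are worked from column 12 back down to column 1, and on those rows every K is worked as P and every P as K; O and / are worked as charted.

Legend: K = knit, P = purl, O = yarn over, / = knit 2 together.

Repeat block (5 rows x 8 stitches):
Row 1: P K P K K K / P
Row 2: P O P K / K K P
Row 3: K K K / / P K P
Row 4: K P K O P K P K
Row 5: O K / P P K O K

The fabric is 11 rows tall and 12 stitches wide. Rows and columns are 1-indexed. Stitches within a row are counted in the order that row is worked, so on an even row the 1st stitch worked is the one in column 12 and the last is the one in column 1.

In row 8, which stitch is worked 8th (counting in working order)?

== STITCH ==
/

Derivation:
Row 8: (8-1) mod 5 = 2, so use chart row 3. Even row -> WS.
Chart row 3 tiled across columns 1-12: K K K / / P K P K K K /
WS row: flip the tiled sequence (start at column 12) and apply K<->P; O and / stay.
Row 8 as worked: / P P P K P K / / P P P
Counting 8 along the worked row gives /.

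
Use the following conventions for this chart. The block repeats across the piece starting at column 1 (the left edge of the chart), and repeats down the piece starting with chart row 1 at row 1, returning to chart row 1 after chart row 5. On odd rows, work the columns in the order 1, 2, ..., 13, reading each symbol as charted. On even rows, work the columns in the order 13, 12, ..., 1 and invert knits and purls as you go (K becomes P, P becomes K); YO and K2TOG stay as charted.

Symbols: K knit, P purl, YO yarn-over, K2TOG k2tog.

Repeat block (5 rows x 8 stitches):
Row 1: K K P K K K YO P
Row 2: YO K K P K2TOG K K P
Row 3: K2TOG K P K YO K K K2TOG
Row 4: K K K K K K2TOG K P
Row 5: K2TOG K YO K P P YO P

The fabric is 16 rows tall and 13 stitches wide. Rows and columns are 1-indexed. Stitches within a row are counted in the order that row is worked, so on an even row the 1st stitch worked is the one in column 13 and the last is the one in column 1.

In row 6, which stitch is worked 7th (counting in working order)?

Result:
YO

Derivation:
Row 6 uses chart row ((6-1) mod 5)+1 = 1. Row 6 is even, so WS.
Chart row 1 tiled across columns 1-13: K K P K K K YO P K K P K K
WS: work from column 13 back to column 1 (reverse the tiled row), swapping K<->P (YO and K2TOG unchanged).
Row 6 as worked: P P K P P K YO P P P K P P
The 7th stitch worked is YO.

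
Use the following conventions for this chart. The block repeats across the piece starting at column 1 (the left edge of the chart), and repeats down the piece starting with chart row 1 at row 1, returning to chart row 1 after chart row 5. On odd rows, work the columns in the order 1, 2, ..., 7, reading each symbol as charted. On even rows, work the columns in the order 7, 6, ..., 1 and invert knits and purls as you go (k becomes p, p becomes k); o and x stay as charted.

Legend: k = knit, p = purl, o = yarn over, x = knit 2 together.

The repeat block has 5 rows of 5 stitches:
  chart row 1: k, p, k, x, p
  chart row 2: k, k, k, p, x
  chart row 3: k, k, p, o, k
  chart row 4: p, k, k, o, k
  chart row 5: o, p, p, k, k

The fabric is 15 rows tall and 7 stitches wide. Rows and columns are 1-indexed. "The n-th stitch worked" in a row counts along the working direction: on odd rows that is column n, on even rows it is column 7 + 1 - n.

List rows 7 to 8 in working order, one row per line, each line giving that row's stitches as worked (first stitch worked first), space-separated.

Row 7: chart row 2, RS - tile across columns 1-7 and work as-is.
Row 8: chart row 3, WS - tiled (columns 1-7): k k p o k k k; work from column 7 back to 1 with k<->p swapped.

Rows as worked:
k k k p x k k
p p p o k p p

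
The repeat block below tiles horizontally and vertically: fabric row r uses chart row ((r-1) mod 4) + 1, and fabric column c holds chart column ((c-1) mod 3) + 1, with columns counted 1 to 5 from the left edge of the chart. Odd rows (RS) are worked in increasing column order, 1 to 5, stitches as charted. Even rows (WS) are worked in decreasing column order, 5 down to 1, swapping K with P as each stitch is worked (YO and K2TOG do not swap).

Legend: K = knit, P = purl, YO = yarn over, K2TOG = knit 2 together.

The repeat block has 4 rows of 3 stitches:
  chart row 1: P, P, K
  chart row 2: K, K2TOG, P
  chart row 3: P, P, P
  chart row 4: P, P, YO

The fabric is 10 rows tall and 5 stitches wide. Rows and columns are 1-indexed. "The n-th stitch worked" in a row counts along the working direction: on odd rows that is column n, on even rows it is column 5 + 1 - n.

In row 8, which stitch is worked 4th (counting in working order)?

Stitch:
K

Derivation:
For row 8: chart row = ((8-1) mod 4) + 1 = 4; this is a WS (even) row.
Chart row 4 tiled across columns 1-5: P P YO P P
WS row: flip the tiled sequence (start at column 5) and apply K<->P; YO and K2TOG stay.
Row 8 as worked: K K YO K K
Stitch 4 in working order -> K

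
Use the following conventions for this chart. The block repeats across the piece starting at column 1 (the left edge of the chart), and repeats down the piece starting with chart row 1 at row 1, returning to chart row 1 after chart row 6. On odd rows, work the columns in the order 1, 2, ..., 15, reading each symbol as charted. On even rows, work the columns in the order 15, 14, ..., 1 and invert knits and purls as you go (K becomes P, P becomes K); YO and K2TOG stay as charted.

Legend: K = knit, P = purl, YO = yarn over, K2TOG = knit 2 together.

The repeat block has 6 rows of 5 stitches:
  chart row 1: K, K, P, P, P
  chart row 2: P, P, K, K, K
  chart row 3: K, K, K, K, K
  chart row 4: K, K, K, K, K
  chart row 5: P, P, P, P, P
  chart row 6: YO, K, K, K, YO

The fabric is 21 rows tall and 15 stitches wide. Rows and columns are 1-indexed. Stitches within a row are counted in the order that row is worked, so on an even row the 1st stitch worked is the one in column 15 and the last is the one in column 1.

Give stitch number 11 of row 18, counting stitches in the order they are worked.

Row 18 uses chart row ((18-1) mod 6)+1 = 6. Row 18 is even, so WS.
Chart row 6 tiled across columns 1-15: YO K K K YO YO K K K YO YO K K K YO
WS row: flip the tiled sequence (start at column 15) and apply K<->P; YO and K2TOG stay.
Row 18 as worked: YO P P P YO YO P P P YO YO P P P YO
Counting 11 along the worked row gives YO.

Result:
YO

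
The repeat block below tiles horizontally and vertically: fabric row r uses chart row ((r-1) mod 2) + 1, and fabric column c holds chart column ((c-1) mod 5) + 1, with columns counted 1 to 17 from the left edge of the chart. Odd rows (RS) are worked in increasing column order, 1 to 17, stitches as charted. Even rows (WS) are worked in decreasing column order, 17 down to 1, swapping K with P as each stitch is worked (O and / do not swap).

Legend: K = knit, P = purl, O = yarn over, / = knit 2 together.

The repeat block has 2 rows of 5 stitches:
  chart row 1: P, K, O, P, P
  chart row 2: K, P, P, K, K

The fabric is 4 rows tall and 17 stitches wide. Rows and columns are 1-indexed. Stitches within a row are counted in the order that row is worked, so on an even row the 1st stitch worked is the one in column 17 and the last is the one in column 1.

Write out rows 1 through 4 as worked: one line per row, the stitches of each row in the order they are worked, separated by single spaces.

== ROWS AS WORKED ==
P K O P P P K O P P P K O P P P K
K P P P K K P P P K K P P P K K P
P K O P P P K O P P P K O P P P K
K P P P K K P P P K K P P P K K P

Derivation:
Row 1: chart row 1, RS - tile across columns 1-17 and work as-is.
Row 2: chart row 2, WS - tiled (columns 1-17): K P P K K K P P K K K P P K K K P; work from column 17 back to 1 with K<->P swapped.
Row 3: chart row 1, RS - tile across columns 1-17 and work as-is.
Row 4: chart row 2, WS - tiled (columns 1-17): K P P K K K P P K K K P P K K K P; work from column 17 back to 1 with K<->P swapped.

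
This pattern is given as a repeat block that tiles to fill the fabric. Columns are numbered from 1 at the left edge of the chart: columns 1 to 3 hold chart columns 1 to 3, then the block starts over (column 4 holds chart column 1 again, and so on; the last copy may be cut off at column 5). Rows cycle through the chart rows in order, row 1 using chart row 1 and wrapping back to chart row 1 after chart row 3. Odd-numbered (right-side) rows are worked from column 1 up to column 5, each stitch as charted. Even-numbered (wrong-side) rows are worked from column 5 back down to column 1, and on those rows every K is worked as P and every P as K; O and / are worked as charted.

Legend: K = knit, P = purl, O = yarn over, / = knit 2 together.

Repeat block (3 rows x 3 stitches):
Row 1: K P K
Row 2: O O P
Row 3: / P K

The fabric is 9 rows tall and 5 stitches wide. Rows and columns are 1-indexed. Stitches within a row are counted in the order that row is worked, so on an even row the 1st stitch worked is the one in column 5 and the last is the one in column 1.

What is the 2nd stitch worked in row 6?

== STITCH ==
/

Derivation:
Row 6 uses chart row ((6-1) mod 3)+1 = 3. Row 6 is even, so WS.
Chart row 3 tiled across columns 1-5: / P K / P
WS row: flip the tiled sequence (start at column 5) and apply K<->P; O and / stay.
Row 6 as worked: K / P K /
Counting 2 along the worked row gives /.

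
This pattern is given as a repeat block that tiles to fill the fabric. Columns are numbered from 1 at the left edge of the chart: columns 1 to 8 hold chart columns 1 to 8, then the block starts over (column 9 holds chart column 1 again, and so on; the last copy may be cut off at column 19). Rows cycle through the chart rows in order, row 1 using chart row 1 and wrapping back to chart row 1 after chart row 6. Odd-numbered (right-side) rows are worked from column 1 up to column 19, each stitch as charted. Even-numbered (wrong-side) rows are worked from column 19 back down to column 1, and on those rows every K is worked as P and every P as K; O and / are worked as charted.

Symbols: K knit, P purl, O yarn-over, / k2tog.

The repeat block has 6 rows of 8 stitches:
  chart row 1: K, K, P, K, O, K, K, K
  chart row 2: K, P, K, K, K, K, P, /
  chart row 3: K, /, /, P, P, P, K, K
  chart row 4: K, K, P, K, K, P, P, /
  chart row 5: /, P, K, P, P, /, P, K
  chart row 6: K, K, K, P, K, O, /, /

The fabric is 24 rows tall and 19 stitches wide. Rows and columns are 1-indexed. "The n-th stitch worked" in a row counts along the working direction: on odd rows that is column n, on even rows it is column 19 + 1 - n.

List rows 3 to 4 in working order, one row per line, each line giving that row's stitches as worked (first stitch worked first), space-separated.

== ROWS AS WORKED ==
K / / P P P K K K / / P P P K K K / /
K P P / K K P P K P P / K K P P K P P

Derivation:
Row 3: chart row 3, RS - tile across columns 1-19 and work as-is.
Row 4: chart row 4, WS - tiled (columns 1-19): K K P K K P P / K K P K K P P / K K P; work from column 19 back to 1 with K<->P swapped.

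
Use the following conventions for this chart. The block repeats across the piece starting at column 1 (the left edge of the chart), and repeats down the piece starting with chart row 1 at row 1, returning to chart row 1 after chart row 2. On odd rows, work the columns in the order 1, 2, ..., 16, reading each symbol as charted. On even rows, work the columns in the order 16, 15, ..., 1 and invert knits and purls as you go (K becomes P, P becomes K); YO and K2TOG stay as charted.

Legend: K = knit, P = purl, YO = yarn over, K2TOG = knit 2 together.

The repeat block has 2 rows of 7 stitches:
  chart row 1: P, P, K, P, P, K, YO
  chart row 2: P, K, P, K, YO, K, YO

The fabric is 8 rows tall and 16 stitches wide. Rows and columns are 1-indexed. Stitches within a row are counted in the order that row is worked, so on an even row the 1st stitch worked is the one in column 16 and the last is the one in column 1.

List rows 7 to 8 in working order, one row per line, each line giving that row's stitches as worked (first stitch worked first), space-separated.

Rows as worked:
P P K P P K YO P P K P P K YO P P
P K YO P YO P K P K YO P YO P K P K

Derivation:
Row 7: chart row 1, RS - tile across columns 1-16 and work as-is.
Row 8: chart row 2, WS - tiled (columns 1-16): P K P K YO K YO P K P K YO K YO P K; work from column 16 back to 1 with K<->P swapped.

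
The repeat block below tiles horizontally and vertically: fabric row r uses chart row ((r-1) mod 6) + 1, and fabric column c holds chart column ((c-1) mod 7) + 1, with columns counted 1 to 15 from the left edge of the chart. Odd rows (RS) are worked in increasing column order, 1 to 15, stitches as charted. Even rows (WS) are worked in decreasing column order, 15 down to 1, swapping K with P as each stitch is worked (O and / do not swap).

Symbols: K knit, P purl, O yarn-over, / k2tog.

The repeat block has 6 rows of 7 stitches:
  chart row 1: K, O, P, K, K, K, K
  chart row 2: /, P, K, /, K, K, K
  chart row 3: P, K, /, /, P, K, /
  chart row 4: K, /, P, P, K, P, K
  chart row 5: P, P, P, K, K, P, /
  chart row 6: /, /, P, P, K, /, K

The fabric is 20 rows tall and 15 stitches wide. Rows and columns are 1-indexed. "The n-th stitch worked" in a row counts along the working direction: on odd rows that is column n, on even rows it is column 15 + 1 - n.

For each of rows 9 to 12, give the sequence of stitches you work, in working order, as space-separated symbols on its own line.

Row 9: chart row 3, RS - tile across columns 1-15 and work as-is.
Row 10: chart row 4, WS - tiled (columns 1-15): K / P P K P K K / P P K P K K; work from column 15 back to 1 with K<->P swapped.
Row 11: chart row 5, RS - tile across columns 1-15 and work as-is.
Row 12: chart row 6, WS - tiled (columns 1-15): / / P P K / K / / P P K / K /; work from column 15 back to 1 with K<->P swapped.

Rows as worked:
P K / / P K / P K / / P K / P
P P K P K K / P P K P K K / P
P P P K K P / P P P K K P / P
/ P / P K K / / P / P K K / /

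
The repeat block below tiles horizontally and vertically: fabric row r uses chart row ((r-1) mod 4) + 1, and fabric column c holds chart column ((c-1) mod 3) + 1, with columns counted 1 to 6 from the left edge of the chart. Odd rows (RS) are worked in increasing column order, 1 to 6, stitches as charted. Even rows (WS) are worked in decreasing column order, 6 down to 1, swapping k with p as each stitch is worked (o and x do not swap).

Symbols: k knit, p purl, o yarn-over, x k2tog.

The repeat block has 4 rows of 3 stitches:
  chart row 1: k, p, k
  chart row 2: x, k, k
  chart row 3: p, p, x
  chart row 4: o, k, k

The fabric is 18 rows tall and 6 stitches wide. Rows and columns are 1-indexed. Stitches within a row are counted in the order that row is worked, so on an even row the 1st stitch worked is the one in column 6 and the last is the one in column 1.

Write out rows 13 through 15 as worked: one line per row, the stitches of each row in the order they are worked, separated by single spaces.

Result:
k p k k p k
p p x p p x
p p x p p x

Derivation:
Row 13: chart row 1, RS - tile across columns 1-6 and work as-is.
Row 14: chart row 2, WS - tiled (columns 1-6): x k k x k k; work from column 6 back to 1 with k<->p swapped.
Row 15: chart row 3, RS - tile across columns 1-6 and work as-is.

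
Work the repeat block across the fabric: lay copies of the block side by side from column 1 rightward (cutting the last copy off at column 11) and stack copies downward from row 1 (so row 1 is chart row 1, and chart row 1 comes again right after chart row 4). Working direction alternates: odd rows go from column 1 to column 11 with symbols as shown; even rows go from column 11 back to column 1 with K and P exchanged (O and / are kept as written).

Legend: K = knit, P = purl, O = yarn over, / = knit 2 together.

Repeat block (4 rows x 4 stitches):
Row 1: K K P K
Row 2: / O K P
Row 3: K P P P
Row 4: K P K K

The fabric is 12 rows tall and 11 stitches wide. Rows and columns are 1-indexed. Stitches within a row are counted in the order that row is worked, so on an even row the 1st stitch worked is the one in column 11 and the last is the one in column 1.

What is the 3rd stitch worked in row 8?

Result:
P

Derivation:
Row 8 uses chart row ((8-1) mod 4)+1 = 4. Row 8 is even, so WS.
Chart row 4 tiled across columns 1-11: K P K K K P K K K P K
Wrong side: read the tiled row from column 11 down to 1 and exchange K with P (leave O, /).
Row 8 as worked: P K P P P K P P P K P
The 3rd stitch worked is P.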